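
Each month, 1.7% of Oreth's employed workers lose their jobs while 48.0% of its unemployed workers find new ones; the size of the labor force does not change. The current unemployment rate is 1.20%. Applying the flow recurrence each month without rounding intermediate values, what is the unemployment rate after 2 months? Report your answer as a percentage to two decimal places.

Unemployment rate after two months ≈ 2.86%.

With a fixed labor force, u_{t+1} = u_t + s·(1−u_t) − f·u_t = u_t·(1−s−f) + s.
Here 1−s−f = 0.503 and s = 0.017.
u_1 = 0.012000 × 0.503 + 0.017 = 0.023036.
u_2 = 0.023036 × 0.503 + 0.017 = 0.028587.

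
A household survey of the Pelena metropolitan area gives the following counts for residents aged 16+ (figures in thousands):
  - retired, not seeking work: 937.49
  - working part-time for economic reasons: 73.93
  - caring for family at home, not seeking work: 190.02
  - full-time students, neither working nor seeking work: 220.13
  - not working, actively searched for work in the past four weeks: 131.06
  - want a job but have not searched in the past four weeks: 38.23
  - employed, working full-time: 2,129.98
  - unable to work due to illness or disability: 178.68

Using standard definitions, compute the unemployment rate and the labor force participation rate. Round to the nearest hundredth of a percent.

Employed = 73.93 + 2,129.98 = 2,203.91 thousand (anyone who worked, including part-time for economic reasons, counts as employed).
Unemployed = 131.06 thousand.
Labor force = 2,203.91 + 131.06 = 2,334.97 thousand.
Not in labor force = 937.49 + 190.02 + 220.13 + 38.23 + 178.68 = 1,564.55 thousand (those not working and not actively searching are outside the labor force — including those who want a job but have given up searching).
Civilian working-age population = 2,334.97 + 1,564.55 = 3,899.52 thousand.
Unemployment rate = 131.06 / 2,334.97 = 5.61%.
Labor force participation rate = 2,334.97 / 3,899.52 = 59.88%.

Unemployment rate ≈ 5.61%; labor force participation rate ≈ 59.88%.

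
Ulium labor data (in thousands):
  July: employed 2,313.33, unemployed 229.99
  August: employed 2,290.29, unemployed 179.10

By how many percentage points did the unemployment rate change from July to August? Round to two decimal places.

July: labor force = 2,313.33 + 229.99 = 2,543.32; u = 229.99/2,543.32 = 9.04%.
August: labor force = 2,290.29 + 179.10 = 2,469.39; u = 179.10/2,469.39 = 7.25%.
Change = 7.25% − 9.04% = −1.79 pp.

The unemployment rate changed by −1.79 percentage points.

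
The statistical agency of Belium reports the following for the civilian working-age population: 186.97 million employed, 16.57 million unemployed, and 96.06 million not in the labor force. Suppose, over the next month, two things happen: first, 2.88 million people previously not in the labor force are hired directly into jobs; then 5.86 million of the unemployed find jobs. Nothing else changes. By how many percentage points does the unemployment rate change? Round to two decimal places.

The unemployment rate changes by −2.95 percentage points.

Initially, labor force = 186.97 + 16.57 = 203.54 million, so u = 16.57/203.54 = 8.14%.
After the first change, employed and labor force both rise by 2.88; unemployed unchanged → E = 189.85, U = 16.57, labor force = 206.42 million.
After the second change, unemployed falls and employed rises by 5.86; labor force unchanged → E = 195.71, U = 10.71, labor force = 206.42 million.
New unemployment rate = 10.71 / 206.42 = 5.19%.
Change = 5.19% − 8.14% = −2.95 percentage points.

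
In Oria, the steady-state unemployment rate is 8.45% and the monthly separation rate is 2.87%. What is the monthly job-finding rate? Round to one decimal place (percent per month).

Job-finding rate ≈ 31.1% per month.

From u* = s/(s+f): f = s·(1−u)/u.
f = 2.87 × (1 − 0.0845) / 0.0845 = 2.6275 / 0.0845 ≈ 31.1% per month.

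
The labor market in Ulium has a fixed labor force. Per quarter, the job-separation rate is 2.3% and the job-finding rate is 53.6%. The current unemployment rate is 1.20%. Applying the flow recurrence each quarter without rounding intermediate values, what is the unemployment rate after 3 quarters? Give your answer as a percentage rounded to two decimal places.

With a fixed labor force, u_{t+1} = u_t + s·(1−u_t) − f·u_t = u_t·(1−s−f) + s.
Here 1−s−f = 0.441 and s = 0.023.
u_1 = 0.012000 × 0.441 + 0.023 = 0.028292.
u_2 = 0.028292 × 0.441 + 0.023 = 0.035477.
u_3 = 0.035477 × 0.441 + 0.023 = 0.038645.

Unemployment rate after three quarters ≈ 3.86%.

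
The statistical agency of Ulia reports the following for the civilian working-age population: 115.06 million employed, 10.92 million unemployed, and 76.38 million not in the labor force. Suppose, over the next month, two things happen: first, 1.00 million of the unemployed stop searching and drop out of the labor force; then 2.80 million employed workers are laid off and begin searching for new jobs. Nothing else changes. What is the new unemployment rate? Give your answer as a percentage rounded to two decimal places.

New unemployment rate ≈ 10.18%.

Initially, labor force = 115.06 + 10.92 = 125.98 million, so u = 10.92/125.98 = 8.67%.
After the first change, unemployed and labor force both fall by 1.00 → E = 115.06, U = 9.92, labor force = 124.98 million.
After the second change, employed falls and unemployed rises by 2.80; labor force unchanged → E = 112.26, U = 12.72, labor force = 124.98 million.
New unemployment rate = 12.72 / 124.98 = 10.18%.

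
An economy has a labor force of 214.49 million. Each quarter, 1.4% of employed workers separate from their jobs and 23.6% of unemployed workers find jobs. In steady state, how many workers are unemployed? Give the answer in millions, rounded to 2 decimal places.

About 12.01 million are unemployed in steady state.

Steady-state unemployment rate u* = s/(s+f) = 1.4/(1.4+23.6) = 0.056000.
Unemployed = u* × labor force = 0.056000 × 214.49 ≈ 12.01 million.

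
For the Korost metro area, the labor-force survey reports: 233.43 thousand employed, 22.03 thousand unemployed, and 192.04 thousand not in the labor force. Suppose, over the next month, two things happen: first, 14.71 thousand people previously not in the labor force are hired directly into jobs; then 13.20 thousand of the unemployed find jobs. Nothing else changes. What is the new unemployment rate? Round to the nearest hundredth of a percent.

Initially, labor force = 233.43 + 22.03 = 255.46 thousand, so u = 22.03/255.46 = 8.62%.
After the first change, employed and labor force both rise by 14.71; unemployed unchanged → E = 248.14, U = 22.03, labor force = 270.17 thousand.
After the second change, unemployed falls and employed rises by 13.20; labor force unchanged → E = 261.34, U = 8.83, labor force = 270.17 thousand.
New unemployment rate = 8.83 / 270.17 = 3.27%.

New unemployment rate ≈ 3.27%.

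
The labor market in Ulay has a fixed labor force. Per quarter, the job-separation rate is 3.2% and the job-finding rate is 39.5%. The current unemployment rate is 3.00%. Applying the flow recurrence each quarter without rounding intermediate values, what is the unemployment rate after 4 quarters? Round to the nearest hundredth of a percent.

With a fixed labor force, u_{t+1} = u_t + s·(1−u_t) − f·u_t = u_t·(1−s−f) + s.
Here 1−s−f = 0.573 and s = 0.032.
u_1 = 0.030000 × 0.573 + 0.032 = 0.049190.
u_2 = 0.049190 × 0.573 + 0.032 = 0.060186.
u_3 = 0.060186 × 0.573 + 0.032 = 0.066487.
u_4 = 0.066487 × 0.573 + 0.032 = 0.070097.

Unemployment rate after four quarters ≈ 7.01%.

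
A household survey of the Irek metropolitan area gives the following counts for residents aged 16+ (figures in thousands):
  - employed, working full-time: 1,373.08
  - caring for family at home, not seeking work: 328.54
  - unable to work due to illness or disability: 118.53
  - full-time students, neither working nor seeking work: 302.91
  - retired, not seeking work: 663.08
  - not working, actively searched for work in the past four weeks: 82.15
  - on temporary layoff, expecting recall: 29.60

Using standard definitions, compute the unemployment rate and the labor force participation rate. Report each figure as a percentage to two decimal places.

Employed = 1,373.08 thousand.
Unemployed = 82.15 + 29.60 = 111.75 thousand (jobless and actively searching, or on temporary layoff).
Labor force = 1,373.08 + 111.75 = 1,484.83 thousand.
Not in labor force = 328.54 + 118.53 + 302.91 + 663.08 = 1,413.06 thousand (those not working and not actively searching are outside the labor force).
Civilian working-age population = 1,484.83 + 1,413.06 = 2,897.89 thousand.
Unemployment rate = 111.75 / 1,484.83 = 7.53%.
Labor force participation rate = 1,484.83 / 2,897.89 = 51.24%.

Unemployment rate ≈ 7.53%; labor force participation rate ≈ 51.24%.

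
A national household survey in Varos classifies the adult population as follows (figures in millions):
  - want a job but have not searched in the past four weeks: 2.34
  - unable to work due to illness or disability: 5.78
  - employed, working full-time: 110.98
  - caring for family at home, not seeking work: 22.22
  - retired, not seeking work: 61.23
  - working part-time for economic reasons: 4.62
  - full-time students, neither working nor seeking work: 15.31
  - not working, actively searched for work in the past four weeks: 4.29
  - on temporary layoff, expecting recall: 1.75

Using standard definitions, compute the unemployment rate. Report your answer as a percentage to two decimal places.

Employed = 110.98 + 4.62 = 115.60 million (anyone who worked, including part-time for economic reasons, counts as employed).
Unemployed = 4.29 + 1.75 = 6.04 million (jobless and actively searching, or on temporary layoff).
Labor force = 115.60 + 6.04 = 121.64 million.
Unemployment rate = 6.04 / 121.64 = 4.97%.

Unemployment rate ≈ 4.97%.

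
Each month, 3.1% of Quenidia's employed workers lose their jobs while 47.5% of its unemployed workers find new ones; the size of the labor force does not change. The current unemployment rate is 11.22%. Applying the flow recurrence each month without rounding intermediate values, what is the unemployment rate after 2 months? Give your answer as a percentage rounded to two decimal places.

With a fixed labor force, u_{t+1} = u_t + s·(1−u_t) − f·u_t = u_t·(1−s−f) + s.
Here 1−s−f = 0.494 and s = 0.031.
u_1 = 0.112200 × 0.494 + 0.031 = 0.086427.
u_2 = 0.086427 × 0.494 + 0.031 = 0.073695.

Unemployment rate after two months ≈ 7.37%.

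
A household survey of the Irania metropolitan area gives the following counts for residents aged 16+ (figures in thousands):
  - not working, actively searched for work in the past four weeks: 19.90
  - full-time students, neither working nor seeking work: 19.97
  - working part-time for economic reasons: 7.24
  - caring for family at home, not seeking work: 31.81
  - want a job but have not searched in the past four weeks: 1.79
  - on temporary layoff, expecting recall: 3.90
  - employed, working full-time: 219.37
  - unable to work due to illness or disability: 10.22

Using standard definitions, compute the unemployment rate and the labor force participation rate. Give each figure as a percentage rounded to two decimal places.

Unemployment rate ≈ 9.50%; labor force participation rate ≈ 79.70%.

Employed = 7.24 + 219.37 = 226.61 thousand (anyone who worked, including part-time for economic reasons, counts as employed).
Unemployed = 19.90 + 3.90 = 23.80 thousand (jobless and actively searching, or on temporary layoff).
Labor force = 226.61 + 23.80 = 250.41 thousand.
Not in labor force = 19.97 + 31.81 + 1.79 + 10.22 = 63.79 thousand (those not working and not actively searching are outside the labor force — including those who want a job but have given up searching).
Civilian working-age population = 250.41 + 63.79 = 314.20 thousand.
Unemployment rate = 23.80 / 250.41 = 9.50%.
Labor force participation rate = 250.41 / 314.20 = 79.70%.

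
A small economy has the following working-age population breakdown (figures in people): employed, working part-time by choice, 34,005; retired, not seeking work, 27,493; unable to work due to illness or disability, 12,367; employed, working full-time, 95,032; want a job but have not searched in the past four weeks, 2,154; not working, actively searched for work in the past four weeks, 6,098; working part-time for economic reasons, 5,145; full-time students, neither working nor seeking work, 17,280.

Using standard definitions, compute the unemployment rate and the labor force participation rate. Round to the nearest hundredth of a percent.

Employed = 34,005 + 95,032 + 5,145 = 134,182 (anyone who worked, including part-time for economic reasons, counts as employed).
Unemployed = 6,098.
Labor force = 134,182 + 6,098 = 140,280.
Not in labor force = 27,493 + 12,367 + 2,154 + 17,280 = 59,294 (those not working and not actively searching are outside the labor force — including those who want a job but have given up searching).
Civilian working-age population = 140,280 + 59,294 = 199,574.
Unemployment rate = 6,098 / 140,280 = 4.35%.
Labor force participation rate = 140,280 / 199,574 = 70.29%.

Unemployment rate ≈ 4.35%; labor force participation rate ≈ 70.29%.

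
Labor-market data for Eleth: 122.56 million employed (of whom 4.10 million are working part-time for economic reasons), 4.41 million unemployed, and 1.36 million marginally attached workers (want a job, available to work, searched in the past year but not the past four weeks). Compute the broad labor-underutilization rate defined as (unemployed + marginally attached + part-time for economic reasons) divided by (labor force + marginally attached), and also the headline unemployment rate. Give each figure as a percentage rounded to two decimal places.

Broad underutilization rate ≈ 7.69%; headline unemployment rate ≈ 3.47%.

Labor force = 122.56 + 4.41 = 126.97 million.
Numerator = 4.41 + 1.36 + 4.10 = 9.87 million.
Denominator = 126.97 + 1.36 = 128.33 million.
Broad rate = 9.87 / 128.33 = 7.69%.
Headline unemployment rate = 4.41 / 126.97 = 3.47%.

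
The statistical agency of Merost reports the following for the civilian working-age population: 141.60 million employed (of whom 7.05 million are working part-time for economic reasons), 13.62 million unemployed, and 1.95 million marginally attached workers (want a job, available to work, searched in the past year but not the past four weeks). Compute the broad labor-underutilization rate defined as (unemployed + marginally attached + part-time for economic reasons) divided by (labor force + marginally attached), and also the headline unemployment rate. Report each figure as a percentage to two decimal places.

Labor force = 141.60 + 13.62 = 155.22 million.
Numerator = 13.62 + 1.95 + 7.05 = 22.62 million.
Denominator = 155.22 + 1.95 = 157.17 million.
Broad rate = 22.62 / 157.17 = 14.39%.
Headline unemployment rate = 13.62 / 155.22 = 8.77%.

Broad underutilization rate ≈ 14.39%; headline unemployment rate ≈ 8.77%.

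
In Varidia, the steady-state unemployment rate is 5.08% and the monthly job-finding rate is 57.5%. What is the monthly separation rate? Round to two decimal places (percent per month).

Separation rate ≈ 3.08% per month.

From u* = s/(s+f): s = u·f/(1−u).
s = 0.0508 × 57.5 / (1 − 0.0508) = 2.9210 / 0.9492 ≈ 3.08% per month.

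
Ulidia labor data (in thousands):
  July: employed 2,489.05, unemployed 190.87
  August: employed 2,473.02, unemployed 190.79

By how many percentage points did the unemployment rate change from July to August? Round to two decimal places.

July: labor force = 2,489.05 + 190.87 = 2,679.92; u = 190.87/2,679.92 = 7.12%.
August: labor force = 2,473.02 + 190.79 = 2,663.81; u = 190.79/2,663.81 = 7.16%.
Change = 7.16% − 7.12% = +0.04 pp.

The unemployment rate changed by +0.04 percentage points.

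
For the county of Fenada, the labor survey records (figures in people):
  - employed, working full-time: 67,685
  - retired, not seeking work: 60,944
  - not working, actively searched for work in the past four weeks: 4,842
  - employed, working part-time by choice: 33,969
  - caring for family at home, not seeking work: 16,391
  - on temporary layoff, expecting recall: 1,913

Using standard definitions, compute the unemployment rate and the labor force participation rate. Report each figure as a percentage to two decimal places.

Unemployment rate ≈ 6.23%; labor force participation rate ≈ 58.36%.

Employed = 67,685 + 33,969 = 101,654.
Unemployed = 4,842 + 1,913 = 6,755 (jobless and actively searching, or on temporary layoff).
Labor force = 101,654 + 6,755 = 108,409.
Not in labor force = 60,944 + 16,391 = 77,335 (those not working and not actively searching are outside the labor force).
Civilian working-age population = 108,409 + 77,335 = 185,744.
Unemployment rate = 6,755 / 108,409 = 6.23%.
Labor force participation rate = 108,409 / 185,744 = 58.36%.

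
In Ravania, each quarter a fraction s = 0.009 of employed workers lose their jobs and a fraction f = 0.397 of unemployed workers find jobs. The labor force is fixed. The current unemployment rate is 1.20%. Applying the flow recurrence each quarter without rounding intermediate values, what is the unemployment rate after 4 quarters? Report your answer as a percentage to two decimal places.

Unemployment rate after four quarters ≈ 2.09%.

With a fixed labor force, u_{t+1} = u_t + s·(1−u_t) − f·u_t = u_t·(1−s−f) + s.
Here 1−s−f = 0.594 and s = 0.009.
u_1 = 0.012000 × 0.594 + 0.009 = 0.016128.
u_2 = 0.016128 × 0.594 + 0.009 = 0.018580.
u_3 = 0.018580 × 0.594 + 0.009 = 0.020037.
u_4 = 0.020037 × 0.594 + 0.009 = 0.020902.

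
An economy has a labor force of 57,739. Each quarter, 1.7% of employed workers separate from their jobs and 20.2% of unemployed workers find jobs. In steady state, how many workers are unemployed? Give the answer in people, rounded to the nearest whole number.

About 4,482 are unemployed in steady state.

Steady-state unemployment rate u* = s/(s+f) = 1.7/(1.7+20.2) = 0.077626.
Unemployed = u* × labor force = 0.077626 × 57,739 ≈ 4,482.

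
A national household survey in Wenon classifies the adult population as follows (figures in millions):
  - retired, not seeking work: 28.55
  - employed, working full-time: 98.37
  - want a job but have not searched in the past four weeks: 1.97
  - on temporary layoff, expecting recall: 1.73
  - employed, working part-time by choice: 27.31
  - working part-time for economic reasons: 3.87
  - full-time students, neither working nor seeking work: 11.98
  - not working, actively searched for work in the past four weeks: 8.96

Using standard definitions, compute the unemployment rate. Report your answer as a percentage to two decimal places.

Employed = 98.37 + 27.31 + 3.87 = 129.55 million (anyone who worked, including part-time for economic reasons, counts as employed).
Unemployed = 1.73 + 8.96 = 10.69 million (jobless and actively searching, or on temporary layoff).
Labor force = 129.55 + 10.69 = 140.24 million.
Unemployment rate = 10.69 / 140.24 = 7.62%.

Unemployment rate ≈ 7.62%.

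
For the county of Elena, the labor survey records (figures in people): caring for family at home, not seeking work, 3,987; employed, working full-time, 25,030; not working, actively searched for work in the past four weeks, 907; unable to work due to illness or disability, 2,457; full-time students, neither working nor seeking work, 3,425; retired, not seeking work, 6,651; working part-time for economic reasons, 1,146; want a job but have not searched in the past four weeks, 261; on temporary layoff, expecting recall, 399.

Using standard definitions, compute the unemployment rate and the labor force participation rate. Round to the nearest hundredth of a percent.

Unemployment rate ≈ 4.75%; labor force participation rate ≈ 62.09%.

Employed = 25,030 + 1,146 = 26,176 (anyone who worked, including part-time for economic reasons, counts as employed).
Unemployed = 907 + 399 = 1,306 (jobless and actively searching, or on temporary layoff).
Labor force = 26,176 + 1,306 = 27,482.
Not in labor force = 3,987 + 2,457 + 3,425 + 6,651 + 261 = 16,781 (those not working and not actively searching are outside the labor force — including those who want a job but have given up searching).
Civilian working-age population = 27,482 + 16,781 = 44,263.
Unemployment rate = 1,306 / 27,482 = 4.75%.
Labor force participation rate = 27,482 / 44,263 = 62.09%.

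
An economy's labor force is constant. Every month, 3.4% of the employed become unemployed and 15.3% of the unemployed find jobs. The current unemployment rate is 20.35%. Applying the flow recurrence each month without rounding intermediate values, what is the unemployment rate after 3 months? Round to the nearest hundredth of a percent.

With a fixed labor force, u_{t+1} = u_t + s·(1−u_t) − f·u_t = u_t·(1−s−f) + s.
Here 1−s−f = 0.813 and s = 0.034.
u_1 = 0.203500 × 0.813 + 0.034 = 0.199445.
u_2 = 0.199445 × 0.813 + 0.034 = 0.196149.
u_3 = 0.196149 × 0.813 + 0.034 = 0.193469.

Unemployment rate after three months ≈ 19.35%.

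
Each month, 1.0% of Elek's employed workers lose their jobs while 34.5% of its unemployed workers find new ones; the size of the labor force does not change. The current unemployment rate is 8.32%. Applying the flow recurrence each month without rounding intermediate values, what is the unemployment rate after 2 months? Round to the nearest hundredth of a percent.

With a fixed labor force, u_{t+1} = u_t + s·(1−u_t) − f·u_t = u_t·(1−s−f) + s.
Here 1−s−f = 0.645 and s = 0.010.
u_1 = 0.083200 × 0.645 + 0.010 = 0.063664.
u_2 = 0.063664 × 0.645 + 0.010 = 0.051063.

Unemployment rate after two months ≈ 5.11%.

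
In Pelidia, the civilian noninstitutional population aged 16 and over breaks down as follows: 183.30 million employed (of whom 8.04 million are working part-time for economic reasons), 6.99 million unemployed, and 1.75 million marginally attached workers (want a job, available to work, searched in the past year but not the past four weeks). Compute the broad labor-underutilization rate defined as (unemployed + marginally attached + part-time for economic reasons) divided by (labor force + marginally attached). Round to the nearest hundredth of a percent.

Labor force = 183.30 + 6.99 = 190.29 million.
Numerator = 6.99 + 1.75 + 8.04 = 16.78 million.
Denominator = 190.29 + 1.75 = 192.04 million.
Broad rate = 16.78 / 192.04 = 8.74%.

Broad underutilization rate ≈ 8.74%.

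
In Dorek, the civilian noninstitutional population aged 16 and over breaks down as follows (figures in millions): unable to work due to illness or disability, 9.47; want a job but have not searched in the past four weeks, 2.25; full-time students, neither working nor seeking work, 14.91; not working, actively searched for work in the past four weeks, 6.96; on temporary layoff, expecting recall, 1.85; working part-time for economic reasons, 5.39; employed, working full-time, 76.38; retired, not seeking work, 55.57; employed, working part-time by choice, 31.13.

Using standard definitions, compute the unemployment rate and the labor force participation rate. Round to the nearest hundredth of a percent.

Employed = 5.39 + 76.38 + 31.13 = 112.90 million (anyone who worked, including part-time for economic reasons, counts as employed).
Unemployed = 6.96 + 1.85 = 8.81 million (jobless and actively searching, or on temporary layoff).
Labor force = 112.90 + 8.81 = 121.71 million.
Not in labor force = 9.47 + 2.25 + 14.91 + 55.57 = 82.20 million (those not working and not actively searching are outside the labor force — including those who want a job but have given up searching).
Civilian working-age population = 121.71 + 82.20 = 203.91 million.
Unemployment rate = 8.81 / 121.71 = 7.24%.
Labor force participation rate = 121.71 / 203.91 = 59.69%.

Unemployment rate ≈ 7.24%; labor force participation rate ≈ 59.69%.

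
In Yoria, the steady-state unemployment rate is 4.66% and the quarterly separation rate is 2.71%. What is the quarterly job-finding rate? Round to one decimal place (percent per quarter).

From u* = s/(s+f): f = s·(1−u)/u.
f = 2.71 × (1 − 0.0466) / 0.0466 = 2.5837 / 0.0466 ≈ 55.4% per quarter.

Job-finding rate ≈ 55.4% per quarter.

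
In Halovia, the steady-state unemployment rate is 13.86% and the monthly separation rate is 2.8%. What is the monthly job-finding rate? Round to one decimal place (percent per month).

Job-finding rate ≈ 17.4% per month.

From u* = s/(s+f): f = s·(1−u)/u.
f = 2.8 × (1 − 0.1386) / 0.1386 = 2.4119 / 0.1386 ≈ 17.4% per month.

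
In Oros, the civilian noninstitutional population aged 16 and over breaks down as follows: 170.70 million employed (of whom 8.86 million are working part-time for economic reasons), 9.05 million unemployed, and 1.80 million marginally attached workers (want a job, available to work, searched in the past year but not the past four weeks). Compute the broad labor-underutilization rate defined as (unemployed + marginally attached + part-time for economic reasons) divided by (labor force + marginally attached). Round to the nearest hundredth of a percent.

Broad underutilization rate ≈ 10.86%.

Labor force = 170.70 + 9.05 = 179.75 million.
Numerator = 9.05 + 1.80 + 8.86 = 19.71 million.
Denominator = 179.75 + 1.80 = 181.55 million.
Broad rate = 19.71 / 181.55 = 10.86%.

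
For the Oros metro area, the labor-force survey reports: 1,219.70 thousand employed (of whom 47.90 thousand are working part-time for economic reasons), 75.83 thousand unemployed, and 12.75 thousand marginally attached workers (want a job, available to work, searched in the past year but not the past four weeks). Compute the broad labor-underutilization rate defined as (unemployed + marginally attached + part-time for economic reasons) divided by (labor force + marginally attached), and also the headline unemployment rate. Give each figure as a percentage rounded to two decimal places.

Broad underutilization rate ≈ 10.43%; headline unemployment rate ≈ 5.85%.

Labor force = 1,219.70 + 75.83 = 1,295.53 thousand.
Numerator = 75.83 + 12.75 + 47.90 = 136.48 thousand.
Denominator = 1,295.53 + 12.75 = 1,308.28 thousand.
Broad rate = 136.48 / 1,308.28 = 10.43%.
Headline unemployment rate = 75.83 / 1,295.53 = 5.85%.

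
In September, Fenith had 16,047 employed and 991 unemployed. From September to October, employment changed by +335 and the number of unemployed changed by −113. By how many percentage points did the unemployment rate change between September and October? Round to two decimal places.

The unemployment rate changed by −0.73 percentage points.

September: labor force = 16,047 + 991 = 17,038; u = 991/17,038 = 5.82%.
October: labor force = 16,382 + 878 = 17,260; u = 878/17,260 = 5.09%.
Change = 5.09% − 5.82% = −0.73 pp.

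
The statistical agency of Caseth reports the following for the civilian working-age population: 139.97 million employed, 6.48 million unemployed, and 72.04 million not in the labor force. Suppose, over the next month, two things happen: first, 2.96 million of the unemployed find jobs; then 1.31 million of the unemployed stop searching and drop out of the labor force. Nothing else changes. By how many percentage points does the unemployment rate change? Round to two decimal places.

The unemployment rate changes by −2.90 percentage points.

Initially, labor force = 139.97 + 6.48 = 146.45 million, so u = 6.48/146.45 = 4.42%.
After the first change, unemployed falls and employed rises by 2.96; labor force unchanged → E = 142.93, U = 3.52, labor force = 146.45 million.
After the second change, unemployed and labor force both fall by 1.31 → E = 142.93, U = 2.21, labor force = 145.14 million.
New unemployment rate = 2.21 / 145.14 = 1.52%.
Change = 1.52% − 4.42% = −2.90 percentage points.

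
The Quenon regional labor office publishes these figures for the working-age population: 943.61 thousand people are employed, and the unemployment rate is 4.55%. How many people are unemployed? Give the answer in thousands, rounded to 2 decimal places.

About 44.98 thousand are unemployed.

Let U be the number unemployed. The labor force is E + U, and U/(E+U) = 0.0455.
So U = 0.0455 × 943.61 / (1 − 0.0455) = 42.9343 / 0.9545 ≈ 44.98 thousand.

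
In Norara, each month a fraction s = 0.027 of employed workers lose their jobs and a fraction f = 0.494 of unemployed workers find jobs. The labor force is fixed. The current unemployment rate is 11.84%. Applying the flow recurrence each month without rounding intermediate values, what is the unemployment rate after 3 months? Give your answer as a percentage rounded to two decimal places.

Unemployment rate after three months ≈ 5.91%.

With a fixed labor force, u_{t+1} = u_t + s·(1−u_t) − f·u_t = u_t·(1−s−f) + s.
Here 1−s−f = 0.479 and s = 0.027.
u_1 = 0.118400 × 0.479 + 0.027 = 0.083714.
u_2 = 0.083714 × 0.479 + 0.027 = 0.067099.
u_3 = 0.067099 × 0.479 + 0.027 = 0.059140.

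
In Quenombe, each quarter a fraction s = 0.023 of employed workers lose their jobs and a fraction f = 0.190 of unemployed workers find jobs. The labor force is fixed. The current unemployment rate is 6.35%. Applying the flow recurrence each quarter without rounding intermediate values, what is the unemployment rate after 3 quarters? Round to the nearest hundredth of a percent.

With a fixed labor force, u_{t+1} = u_t + s·(1−u_t) − f·u_t = u_t·(1−s−f) + s.
Here 1−s−f = 0.787 and s = 0.023.
u_1 = 0.063500 × 0.787 + 0.023 = 0.072974.
u_2 = 0.072974 × 0.787 + 0.023 = 0.080431.
u_3 = 0.080431 × 0.787 + 0.023 = 0.086299.

Unemployment rate after three quarters ≈ 8.63%.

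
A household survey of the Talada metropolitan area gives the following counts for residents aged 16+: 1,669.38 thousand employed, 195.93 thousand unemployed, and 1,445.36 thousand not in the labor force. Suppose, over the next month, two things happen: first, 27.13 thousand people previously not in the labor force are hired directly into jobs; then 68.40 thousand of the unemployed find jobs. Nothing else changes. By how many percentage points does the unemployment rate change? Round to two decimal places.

Initially, labor force = 1,669.38 + 195.93 = 1,865.31 thousand, so u = 195.93/1,865.31 = 10.50%.
After the first change, employed and labor force both rise by 27.13; unemployed unchanged → E = 1,696.51, U = 195.93, labor force = 1,892.44 thousand.
After the second change, unemployed falls and employed rises by 68.40; labor force unchanged → E = 1,764.91, U = 127.53, labor force = 1,892.44 thousand.
New unemployment rate = 127.53 / 1,892.44 = 6.74%.
Change = 6.74% − 10.50% = −3.76 percentage points.

The unemployment rate changes by −3.76 percentage points.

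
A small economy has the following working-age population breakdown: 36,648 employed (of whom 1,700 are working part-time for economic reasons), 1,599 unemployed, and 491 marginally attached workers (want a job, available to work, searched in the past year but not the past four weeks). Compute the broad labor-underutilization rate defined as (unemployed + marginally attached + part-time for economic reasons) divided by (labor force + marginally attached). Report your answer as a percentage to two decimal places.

Broad underutilization rate ≈ 9.78%.

Labor force = 36,648 + 1,599 = 38,247.
Numerator = 1,599 + 491 + 1,700 = 3,790.
Denominator = 38,247 + 491 = 38,738.
Broad rate = 3,790 / 38,738 = 9.78%.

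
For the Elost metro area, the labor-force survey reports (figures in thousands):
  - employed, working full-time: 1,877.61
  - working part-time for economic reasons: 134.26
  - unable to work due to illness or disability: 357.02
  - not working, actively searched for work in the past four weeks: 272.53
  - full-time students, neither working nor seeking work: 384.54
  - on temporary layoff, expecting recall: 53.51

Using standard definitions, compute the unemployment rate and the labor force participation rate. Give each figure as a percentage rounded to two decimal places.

Employed = 1,877.61 + 134.26 = 2,011.87 thousand (anyone who worked, including part-time for economic reasons, counts as employed).
Unemployed = 272.53 + 53.51 = 326.04 thousand (jobless and actively searching, or on temporary layoff).
Labor force = 2,011.87 + 326.04 = 2,337.91 thousand.
Not in labor force = 357.02 + 384.54 = 741.56 thousand (those not working and not actively searching are outside the labor force).
Civilian working-age population = 2,337.91 + 741.56 = 3,079.47 thousand.
Unemployment rate = 326.04 / 2,337.91 = 13.95%.
Labor force participation rate = 2,337.91 / 3,079.47 = 75.92%.

Unemployment rate ≈ 13.95%; labor force participation rate ≈ 75.92%.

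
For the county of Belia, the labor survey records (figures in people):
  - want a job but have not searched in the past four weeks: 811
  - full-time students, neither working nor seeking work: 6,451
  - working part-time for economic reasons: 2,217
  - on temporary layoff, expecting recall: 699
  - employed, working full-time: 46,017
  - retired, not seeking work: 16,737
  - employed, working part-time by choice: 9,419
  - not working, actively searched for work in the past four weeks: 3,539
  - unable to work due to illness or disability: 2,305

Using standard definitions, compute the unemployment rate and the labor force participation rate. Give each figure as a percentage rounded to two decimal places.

Employed = 2,217 + 46,017 + 9,419 = 57,653 (anyone who worked, including part-time for economic reasons, counts as employed).
Unemployed = 699 + 3,539 = 4,238 (jobless and actively searching, or on temporary layoff).
Labor force = 57,653 + 4,238 = 61,891.
Not in labor force = 811 + 6,451 + 16,737 + 2,305 = 26,304 (those not working and not actively searching are outside the labor force — including those who want a job but have given up searching).
Civilian working-age population = 61,891 + 26,304 = 88,195.
Unemployment rate = 4,238 / 61,891 = 6.85%.
Labor force participation rate = 61,891 / 88,195 = 70.18%.

Unemployment rate ≈ 6.85%; labor force participation rate ≈ 70.18%.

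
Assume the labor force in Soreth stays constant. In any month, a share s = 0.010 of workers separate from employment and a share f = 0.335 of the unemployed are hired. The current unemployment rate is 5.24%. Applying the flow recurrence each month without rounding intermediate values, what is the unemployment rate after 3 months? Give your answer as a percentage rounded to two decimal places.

Unemployment rate after three months ≈ 3.56%.

With a fixed labor force, u_{t+1} = u_t + s·(1−u_t) − f·u_t = u_t·(1−s−f) + s.
Here 1−s−f = 0.655 and s = 0.010.
u_1 = 0.052400 × 0.655 + 0.010 = 0.044322.
u_2 = 0.044322 × 0.655 + 0.010 = 0.039031.
u_3 = 0.039031 × 0.655 + 0.010 = 0.035565.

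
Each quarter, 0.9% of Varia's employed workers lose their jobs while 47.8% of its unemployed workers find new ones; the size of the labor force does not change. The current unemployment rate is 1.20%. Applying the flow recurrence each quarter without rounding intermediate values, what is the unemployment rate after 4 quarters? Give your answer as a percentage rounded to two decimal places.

With a fixed labor force, u_{t+1} = u_t + s·(1−u_t) − f·u_t = u_t·(1−s−f) + s.
Here 1−s−f = 0.513 and s = 0.009.
u_1 = 0.012000 × 0.513 + 0.009 = 0.015156.
u_2 = 0.015156 × 0.513 + 0.009 = 0.016775.
u_3 = 0.016775 × 0.513 + 0.009 = 0.017606.
u_4 = 0.017606 × 0.513 + 0.009 = 0.018032.

Unemployment rate after four quarters ≈ 1.80%.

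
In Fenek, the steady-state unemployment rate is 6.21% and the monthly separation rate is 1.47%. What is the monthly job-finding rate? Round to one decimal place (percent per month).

From u* = s/(s+f): f = s·(1−u)/u.
f = 1.47 × (1 − 0.0621) / 0.0621 = 1.3787 / 0.0621 ≈ 22.2% per month.

Job-finding rate ≈ 22.2% per month.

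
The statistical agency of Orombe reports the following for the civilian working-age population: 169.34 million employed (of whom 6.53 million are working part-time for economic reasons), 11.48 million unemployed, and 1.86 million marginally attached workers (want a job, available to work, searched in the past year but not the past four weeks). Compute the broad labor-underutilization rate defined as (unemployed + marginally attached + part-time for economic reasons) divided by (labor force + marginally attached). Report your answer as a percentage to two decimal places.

Labor force = 169.34 + 11.48 = 180.82 million.
Numerator = 11.48 + 1.86 + 6.53 = 19.87 million.
Denominator = 180.82 + 1.86 = 182.68 million.
Broad rate = 19.87 / 182.68 = 10.88%.

Broad underutilization rate ≈ 10.88%.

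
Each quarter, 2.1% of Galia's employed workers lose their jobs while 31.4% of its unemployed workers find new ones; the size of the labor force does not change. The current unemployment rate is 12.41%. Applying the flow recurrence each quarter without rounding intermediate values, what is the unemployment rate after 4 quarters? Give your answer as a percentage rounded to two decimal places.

Unemployment rate after four quarters ≈ 7.47%.

With a fixed labor force, u_{t+1} = u_t + s·(1−u_t) − f·u_t = u_t·(1−s−f) + s.
Here 1−s−f = 0.665 and s = 0.021.
u_1 = 0.124100 × 0.665 + 0.021 = 0.103527.
u_2 = 0.103527 × 0.665 + 0.021 = 0.089845.
u_3 = 0.089845 × 0.665 + 0.021 = 0.080747.
u_4 = 0.080747 × 0.665 + 0.021 = 0.074697.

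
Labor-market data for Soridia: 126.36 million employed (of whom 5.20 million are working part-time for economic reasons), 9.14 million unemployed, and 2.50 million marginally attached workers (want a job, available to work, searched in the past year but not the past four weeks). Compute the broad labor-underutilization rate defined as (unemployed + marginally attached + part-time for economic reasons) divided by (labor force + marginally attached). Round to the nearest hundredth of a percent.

Broad underutilization rate ≈ 12.20%.

Labor force = 126.36 + 9.14 = 135.50 million.
Numerator = 9.14 + 2.50 + 5.20 = 16.84 million.
Denominator = 135.50 + 2.50 = 138.00 million.
Broad rate = 16.84 / 138.00 = 12.20%.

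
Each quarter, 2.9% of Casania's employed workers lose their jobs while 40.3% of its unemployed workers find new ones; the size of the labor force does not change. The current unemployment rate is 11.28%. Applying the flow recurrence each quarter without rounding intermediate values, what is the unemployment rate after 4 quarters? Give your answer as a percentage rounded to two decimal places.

Unemployment rate after four quarters ≈ 7.19%.

With a fixed labor force, u_{t+1} = u_t + s·(1−u_t) − f·u_t = u_t·(1−s−f) + s.
Here 1−s−f = 0.568 and s = 0.029.
u_1 = 0.112800 × 0.568 + 0.029 = 0.093070.
u_2 = 0.093070 × 0.568 + 0.029 = 0.081864.
u_3 = 0.081864 × 0.568 + 0.029 = 0.075499.
u_4 = 0.075499 × 0.568 + 0.029 = 0.071883.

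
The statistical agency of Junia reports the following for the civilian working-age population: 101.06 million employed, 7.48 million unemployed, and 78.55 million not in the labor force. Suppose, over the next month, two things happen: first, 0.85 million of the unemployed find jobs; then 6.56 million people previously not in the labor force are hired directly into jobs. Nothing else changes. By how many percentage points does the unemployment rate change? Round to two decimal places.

The unemployment rate changes by −1.13 percentage points.

Initially, labor force = 101.06 + 7.48 = 108.54 million, so u = 7.48/108.54 = 6.89%.
After the first change, unemployed falls and employed rises by 0.85; labor force unchanged → E = 101.91, U = 6.63, labor force = 108.54 million.
After the second change, employed and labor force both rise by 6.56; unemployed unchanged → E = 108.47, U = 6.63, labor force = 115.10 million.
New unemployment rate = 6.63 / 115.10 = 5.76%.
Change = 5.76% − 6.89% = −1.13 percentage points.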